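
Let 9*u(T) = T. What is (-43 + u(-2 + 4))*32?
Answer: -12320/9 ≈ -1368.9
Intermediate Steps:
u(T) = T/9
(-43 + u(-2 + 4))*32 = (-43 + (-2 + 4)/9)*32 = (-43 + (⅑)*2)*32 = (-43 + 2/9)*32 = -385/9*32 = -12320/9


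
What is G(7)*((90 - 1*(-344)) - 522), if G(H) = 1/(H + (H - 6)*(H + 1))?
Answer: -88/15 ≈ -5.8667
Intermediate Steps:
G(H) = 1/(H + (1 + H)*(-6 + H)) (G(H) = 1/(H + (-6 + H)*(1 + H)) = 1/(H + (1 + H)*(-6 + H)))
G(7)*((90 - 1*(-344)) - 522) = ((90 - 1*(-344)) - 522)/(-6 + 7**2 - 4*7) = ((90 + 344) - 522)/(-6 + 49 - 28) = (434 - 522)/15 = (1/15)*(-88) = -88/15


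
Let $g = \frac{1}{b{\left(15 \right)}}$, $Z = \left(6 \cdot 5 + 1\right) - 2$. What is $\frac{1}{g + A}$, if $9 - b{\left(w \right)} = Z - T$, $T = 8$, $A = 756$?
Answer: $\frac{12}{9071} \approx 0.0013229$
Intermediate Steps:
$Z = 29$ ($Z = \left(30 + 1\right) - 2 = 31 - 2 = 29$)
$b{\left(w \right)} = -12$ ($b{\left(w \right)} = 9 - \left(29 - 8\right) = 9 - 21 = -12$)
$g = - \frac{1}{12}$ ($g = \frac{1}{-12} = - \frac{1}{12} \approx -0.083333$)
$\frac{1}{g + A} = \frac{1}{- \frac{1}{12} + 756} = \frac{1}{\frac{9071}{12}} = \frac{12}{9071}$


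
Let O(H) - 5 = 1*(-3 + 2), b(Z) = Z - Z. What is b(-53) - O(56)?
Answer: -4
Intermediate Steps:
b(Z) = 0
O(H) = 4 (O(H) = 5 + 1*(-3 + 2) = 5 + 1*(-1) = 5 - 1 = 4)
b(-53) - O(56) = 0 - 1*4 = 0 - 4 = -4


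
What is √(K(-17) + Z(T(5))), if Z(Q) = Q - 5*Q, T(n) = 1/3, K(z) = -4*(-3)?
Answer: 4*√6/3 ≈ 3.2660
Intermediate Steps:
K(z) = 12
T(n) = ⅓ (T(n) = 1*(⅓) = ⅓)
Z(Q) = -4*Q (Z(Q) = Q - 5*Q = -4*Q)
√(K(-17) + Z(T(5))) = √(12 - 4*⅓) = √(12 - 4/3) = √(32/3) = 4*√6/3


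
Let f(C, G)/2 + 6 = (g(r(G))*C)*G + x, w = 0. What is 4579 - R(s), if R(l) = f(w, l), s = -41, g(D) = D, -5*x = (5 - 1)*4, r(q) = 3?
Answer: 22987/5 ≈ 4597.4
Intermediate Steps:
x = -16/5 (x = -(5 - 1)*4/5 = -4*4/5 = -⅕*16 = -16/5 ≈ -3.2000)
f(C, G) = -92/5 + 6*C*G (f(C, G) = -12 + 2*((3*C)*G - 16/5) = -12 + 2*(3*C*G - 16/5) = -12 + 2*(-16/5 + 3*C*G) = -12 + (-32/5 + 6*C*G) = -92/5 + 6*C*G)
R(l) = -92/5 (R(l) = -92/5 + 6*0*l = -92/5 + 0 = -92/5)
4579 - R(s) = 4579 - 1*(-92/5) = 4579 + 92/5 = 22987/5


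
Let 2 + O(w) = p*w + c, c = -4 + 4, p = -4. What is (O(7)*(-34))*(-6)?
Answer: -6120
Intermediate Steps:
c = 0
O(w) = -2 - 4*w (O(w) = -2 + (-4*w + 0) = -2 - 4*w)
(O(7)*(-34))*(-6) = ((-2 - 4*7)*(-34))*(-6) = ((-2 - 28)*(-34))*(-6) = -30*(-34)*(-6) = 1020*(-6) = -6120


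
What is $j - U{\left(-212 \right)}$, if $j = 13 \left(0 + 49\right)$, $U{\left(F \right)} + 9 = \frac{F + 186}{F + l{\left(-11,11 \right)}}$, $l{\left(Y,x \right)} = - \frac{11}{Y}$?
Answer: $\frac{136280}{211} \approx 645.88$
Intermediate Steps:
$U{\left(F \right)} = -9 + \frac{186 + F}{1 + F}$ ($U{\left(F \right)} = -9 + \frac{F + 186}{F - \frac{11}{-11}} = -9 + \frac{186 + F}{F - -1} = -9 + \frac{186 + F}{F + 1} = -9 + \frac{186 + F}{1 + F}$)
$j = 637$ ($j = 13 \cdot 49 = 637$)
$j - U{\left(-212 \right)} = 637 - \frac{177 - -1696}{1 - 212} = 637 - \frac{177 + 1696}{-211} = 637 - \left(- \frac{1}{211}\right) 1873 = 637 - - \frac{1873}{211} = 637 + \frac{1873}{211} = \frac{136280}{211}$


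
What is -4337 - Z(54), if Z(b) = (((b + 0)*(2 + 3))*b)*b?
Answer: -791657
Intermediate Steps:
Z(b) = 5*b**3 (Z(b) = ((b*5)*b)*b = ((5*b)*b)*b = (5*b**2)*b = 5*b**3)
-4337 - Z(54) = -4337 - 5*54**3 = -4337 - 5*157464 = -4337 - 1*787320 = -4337 - 787320 = -791657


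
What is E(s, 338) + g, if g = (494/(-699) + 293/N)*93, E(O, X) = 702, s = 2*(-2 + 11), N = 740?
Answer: 116055497/172420 ≈ 673.10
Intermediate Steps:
s = 18 (s = 2*9 = 18)
g = -4983343/172420 (g = (494/(-699) + 293/740)*93 = (494*(-1/699) + 293*(1/740))*93 = (-494/699 + 293/740)*93 = -160753/517260*93 = -4983343/172420 ≈ -28.902)
E(s, 338) + g = 702 - 4983343/172420 = 116055497/172420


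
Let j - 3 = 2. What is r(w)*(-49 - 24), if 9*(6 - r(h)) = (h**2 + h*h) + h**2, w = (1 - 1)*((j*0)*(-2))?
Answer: -438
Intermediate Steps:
j = 5 (j = 3 + 2 = 5)
w = 0 (w = (1 - 1)*((5*0)*(-2)) = 0*(0*(-2)) = 0*0 = 0)
r(h) = 6 - h**2/3 (r(h) = 6 - ((h**2 + h*h) + h**2)/9 = 6 - ((h**2 + h**2) + h**2)/9 = 6 - (2*h**2 + h**2)/9 = 6 - h**2/3)
r(w)*(-49 - 24) = (6 - 1/3*0**2)*(-49 - 24) = (6 - 1/3*0)*(-73) = (6 + 0)*(-73) = 6*(-73) = -438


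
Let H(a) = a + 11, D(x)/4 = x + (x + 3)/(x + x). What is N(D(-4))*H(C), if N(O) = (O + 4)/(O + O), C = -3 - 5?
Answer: 69/62 ≈ 1.1129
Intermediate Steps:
C = -8
D(x) = 4*x + 2*(3 + x)/x (D(x) = 4*(x + (x + 3)/(x + x)) = 4*(x + (3 + x)/((2*x))) = 4*(x + (3 + x)*(1/(2*x))) = 4*(x + (3 + x)/(2*x)) = 4*x + 2*(3 + x)/x)
N(O) = (4 + O)/(2*O) (N(O) = (4 + O)/((2*O)) = (4 + O)*(1/(2*O)) = (4 + O)/(2*O))
H(a) = 11 + a
N(D(-4))*H(C) = ((4 + (2 + 4*(-4) + 6/(-4)))/(2*(2 + 4*(-4) + 6/(-4))))*(11 - 8) = ((4 + (2 - 16 + 6*(-1/4)))/(2*(2 - 16 + 6*(-1/4))))*3 = ((4 + (2 - 16 - 3/2))/(2*(2 - 16 - 3/2)))*3 = ((4 - 31/2)/(2*(-31/2)))*3 = ((1/2)*(-2/31)*(-23/2))*3 = (23/62)*3 = 69/62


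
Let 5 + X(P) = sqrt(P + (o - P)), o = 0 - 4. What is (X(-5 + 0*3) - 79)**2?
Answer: 7052 - 336*I ≈ 7052.0 - 336.0*I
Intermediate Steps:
o = -4
X(P) = -5 + 2*I (X(P) = -5 + sqrt(P + (-4 - P)) = -5 + sqrt(-4) = -5 + 2*I)
(X(-5 + 0*3) - 79)**2 = ((-5 + 2*I) - 79)**2 = (-84 + 2*I)**2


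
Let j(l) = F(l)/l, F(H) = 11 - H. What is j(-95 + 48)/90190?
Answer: -1/73085 ≈ -1.3683e-5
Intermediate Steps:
j(l) = (11 - l)/l
j(-95 + 48)/90190 = ((11 - (-95 + 48))/(-95 + 48))/90190 = ((11 - 1*(-47))/(-47))*(1/90190) = -(11 + 47)/47*(1/90190) = -1/47*58*(1/90190) = -58/47*1/90190 = -1/73085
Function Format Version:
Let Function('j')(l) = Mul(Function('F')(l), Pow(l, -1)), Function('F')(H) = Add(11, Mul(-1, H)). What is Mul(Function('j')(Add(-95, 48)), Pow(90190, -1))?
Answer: Rational(-1, 73085) ≈ -1.3683e-5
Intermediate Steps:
Function('j')(l) = Mul(Pow(l, -1), Add(11, Mul(-1, l))) (Function('j')(l) = Mul(Add(11, Mul(-1, l)), Pow(l, -1)) = Mul(Pow(l, -1), Add(11, Mul(-1, l))))
Mul(Function('j')(Add(-95, 48)), Pow(90190, -1)) = Mul(Mul(Pow(Add(-95, 48), -1), Add(11, Mul(-1, Add(-95, 48)))), Pow(90190, -1)) = Mul(Mul(Pow(-47, -1), Add(11, Mul(-1, -47))), Rational(1, 90190)) = Mul(Mul(Rational(-1, 47), Add(11, 47)), Rational(1, 90190)) = Mul(Mul(Rational(-1, 47), 58), Rational(1, 90190)) = Mul(Rational(-58, 47), Rational(1, 90190)) = Rational(-1, 73085)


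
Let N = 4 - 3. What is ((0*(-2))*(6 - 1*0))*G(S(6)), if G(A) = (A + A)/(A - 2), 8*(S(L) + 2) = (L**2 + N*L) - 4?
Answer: 0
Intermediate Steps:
N = 1
S(L) = -5/2 + L/8 + L**2/8 (S(L) = -2 + ((L**2 + 1*L) - 4)/8 = -2 + ((L**2 + L) - 4)/8 = -2 + ((L + L**2) - 4)/8 = -2 + (-4 + L + L**2)/8 = -2 + (-1/2 + L/8 + L**2/8) = -5/2 + L/8 + L**2/8)
G(A) = 2*A/(-2 + A) (G(A) = (2*A)/(-2 + A) = 2*A/(-2 + A))
((0*(-2))*(6 - 1*0))*G(S(6)) = ((0*(-2))*(6 - 1*0))*(2*(-5/2 + (1/8)*6 + (1/8)*6**2)/(-2 + (-5/2 + (1/8)*6 + (1/8)*6**2))) = (0*(6 + 0))*(2*(-5/2 + 3/4 + (1/8)*36)/(-2 + (-5/2 + 3/4 + (1/8)*36))) = (0*6)*(2*(-5/2 + 3/4 + 9/2)/(-2 + (-5/2 + 3/4 + 9/2))) = 0*(2*(11/4)/(-2 + 11/4)) = 0*(2*(11/4)/(3/4)) = 0*(2*(11/4)*(4/3)) = 0*(22/3) = 0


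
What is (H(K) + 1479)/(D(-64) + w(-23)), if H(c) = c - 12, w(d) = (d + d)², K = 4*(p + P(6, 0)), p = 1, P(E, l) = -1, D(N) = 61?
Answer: 1467/2177 ≈ 0.67386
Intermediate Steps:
K = 0 (K = 4*(1 - 1) = 4*0 = 0)
w(d) = 4*d² (w(d) = (2*d)² = 4*d²)
H(c) = -12 + c
(H(K) + 1479)/(D(-64) + w(-23)) = ((-12 + 0) + 1479)/(61 + 4*(-23)²) = (-12 + 1479)/(61 + 4*529) = 1467/(61 + 2116) = 1467/2177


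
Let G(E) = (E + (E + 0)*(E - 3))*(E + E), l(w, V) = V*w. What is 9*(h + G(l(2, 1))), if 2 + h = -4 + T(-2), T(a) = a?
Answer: -72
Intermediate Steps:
h = -8 (h = -2 + (-4 - 2) = -2 - 6 = -8)
G(E) = 2*E*(E + E*(-3 + E)) (G(E) = (E + E*(-3 + E))*(2*E) = 2*E*(E + E*(-3 + E)))
9*(h + G(l(2, 1))) = 9*(-8 + 2*(1*2)**2*(-2 + 1*2)) = 9*(-8 + 2*2**2*(-2 + 2)) = 9*(-8 + 2*4*0) = 9*(-8 + 0) = 9*(-8) = -72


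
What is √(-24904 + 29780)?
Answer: 2*√1219 ≈ 69.828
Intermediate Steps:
√(-24904 + 29780) = √4876 = 2*√1219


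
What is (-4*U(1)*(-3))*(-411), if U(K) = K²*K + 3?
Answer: -19728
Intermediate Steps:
U(K) = 3 + K³ (U(K) = K³ + 3 = 3 + K³)
(-4*U(1)*(-3))*(-411) = (-4*(3 + 1³)*(-3))*(-411) = (-4*(3 + 1)*(-3))*(-411) = (-4*4*(-3))*(-411) = -16*(-3)*(-411) = 48*(-411) = -19728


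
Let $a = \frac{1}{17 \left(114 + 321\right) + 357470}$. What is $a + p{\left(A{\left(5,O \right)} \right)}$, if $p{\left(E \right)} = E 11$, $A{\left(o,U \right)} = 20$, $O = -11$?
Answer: $\frac{80270301}{364865} \approx 220.0$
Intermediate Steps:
$p{\left(E \right)} = 11 E$
$a = \frac{1}{364865}$ ($a = \frac{1}{17 \cdot 435 + 357470} = \frac{1}{7395 + 357470} = \frac{1}{364865} \approx 2.7407 \cdot 10^{-6}$)
$a + p{\left(A{\left(5,O \right)} \right)} = \frac{1}{364865} + 11 \cdot 20 = \frac{1}{364865} + 220 = \frac{80270301}{364865}$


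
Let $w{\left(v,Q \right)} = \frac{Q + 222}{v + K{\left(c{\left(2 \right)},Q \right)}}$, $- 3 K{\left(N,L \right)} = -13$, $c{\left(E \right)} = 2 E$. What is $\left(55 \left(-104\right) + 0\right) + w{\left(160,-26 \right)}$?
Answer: $- \frac{2819372}{493} \approx -5718.8$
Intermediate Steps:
$K{\left(N,L \right)} = \frac{13}{3}$ ($K{\left(N,L \right)} = \left(- \frac{1}{3}\right) \left(-13\right) = \frac{13}{3}$)
$w{\left(v,Q \right)} = \frac{222 + Q}{\frac{13}{3} + v}$ ($w{\left(v,Q \right)} = \frac{Q + 222}{v + \frac{13}{3}} = \frac{222 + Q}{\frac{13}{3} + v}$)
$\left(55 \left(-104\right) + 0\right) + w{\left(160,-26 \right)} = \left(55 \left(-104\right) + 0\right) + \frac{3 \left(222 - 26\right)}{13 + 3 \cdot 160} = \left(-5720 + 0\right) + 3 \frac{1}{13 + 480} \cdot 196 = -5720 + 3 \cdot \frac{1}{493} \cdot 196 = -5720 + \frac{588}{493} = - \frac{2819372}{493}$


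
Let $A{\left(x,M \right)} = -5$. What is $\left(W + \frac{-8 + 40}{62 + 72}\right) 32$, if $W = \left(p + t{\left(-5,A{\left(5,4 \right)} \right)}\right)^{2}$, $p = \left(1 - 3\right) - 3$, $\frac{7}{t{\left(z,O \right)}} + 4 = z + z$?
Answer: $\frac{65368}{67} \approx 975.64$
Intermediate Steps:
$t{\left(z,O \right)} = \frac{7}{-4 + 2 z}$ ($t{\left(z,O \right)} = \frac{7}{-4 + \left(z + z\right)} = \frac{7}{-4 + 2 z}$)
$p = -5$ ($p = -2 - 3 = -5$)
$W = \frac{121}{4}$ ($W = \left(-5 + \frac{7}{2 \left(-2 - 5\right)}\right)^{2} = \left(-5 + \frac{7}{2 \left(-7\right)}\right)^{2} = \left(-5 + \frac{7}{2} \left(- \frac{1}{7}\right)\right)^{2} = \left(-5 - \frac{1}{2}\right)^{2} = \left(- \frac{11}{2}\right)^{2} = \frac{121}{4} \approx 30.25$)
$\left(W + \frac{-8 + 40}{62 + 72}\right) 32 = \left(\frac{121}{4} + \frac{-8 + 40}{62 + 72}\right) 32 = \left(\frac{121}{4} + \frac{32}{134}\right) 32 = \left(\frac{121}{4} + 32 \cdot \frac{1}{134}\right) 32 = \left(\frac{121}{4} + \frac{16}{67}\right) 32 = \frac{8171}{268} \cdot 32 = \frac{65368}{67}$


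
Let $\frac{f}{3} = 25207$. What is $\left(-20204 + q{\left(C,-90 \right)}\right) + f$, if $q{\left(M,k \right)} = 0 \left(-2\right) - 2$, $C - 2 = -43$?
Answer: $55415$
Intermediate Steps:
$f = 75621$ ($f = 3 \cdot 25207 = 75621$)
$C = -41$ ($C = 2 - 43 = -41$)
$q{\left(M,k \right)} = -2$ ($q{\left(M,k \right)} = 0 - 2 = -2$)
$\left(-20204 + q{\left(C,-90 \right)}\right) + f = \left(-20204 - 2\right) + 75621 = -20206 + 75621 = 55415$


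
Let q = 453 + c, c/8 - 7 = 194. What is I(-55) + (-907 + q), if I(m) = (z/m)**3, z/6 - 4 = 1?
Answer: 1535758/1331 ≈ 1153.8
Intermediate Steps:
c = 1608 (c = 56 + 8*194 = 56 + 1552 = 1608)
z = 30 (z = 24 + 6*1 = 24 + 6 = 30)
q = 2061 (q = 453 + 1608 = 2061)
I(m) = 27000/m**3 (I(m) = (30/m)**3 = 27000/m**3)
I(-55) + (-907 + q) = 27000/(-55)**3 + (-907 + 2061) = 27000*(-1/166375) + 1154 = -216/1331 + 1154 = 1535758/1331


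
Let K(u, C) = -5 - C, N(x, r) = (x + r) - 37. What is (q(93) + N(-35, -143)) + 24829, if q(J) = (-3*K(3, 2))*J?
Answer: 26567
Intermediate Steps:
N(x, r) = -37 + r + x (N(x, r) = (r + x) - 37 = -37 + r + x)
q(J) = 21*J (q(J) = (-3*(-5 - 1*2))*J = (-3*(-5 - 2))*J = (-3*(-7))*J = 21*J)
(q(93) + N(-35, -143)) + 24829 = (21*93 + (-37 - 143 - 35)) + 24829 = (1953 - 215) + 24829 = 1738 + 24829 = 26567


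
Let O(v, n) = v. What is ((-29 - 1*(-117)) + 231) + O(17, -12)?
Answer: 336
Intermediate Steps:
((-29 - 1*(-117)) + 231) + O(17, -12) = ((-29 - 1*(-117)) + 231) + 17 = ((-29 + 117) + 231) + 17 = (88 + 231) + 17 = 319 + 17 = 336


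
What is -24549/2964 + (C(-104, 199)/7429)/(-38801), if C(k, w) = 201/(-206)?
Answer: -12787023157933/1543881080924 ≈ -8.2824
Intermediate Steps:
C(k, w) = -201/206 (C(k, w) = 201*(-1/206) = -201/206)
-24549/2964 + (C(-104, 199)/7429)/(-38801) = -24549/2964 - 201/206/7429/(-38801) = -24549*1/2964 - 201/206*1/7429*(-1/38801) = -8183/988 - 201/1530374*(-1/38801) = -8183/988 + 201/59380041574 = -12787023157933/1543881080924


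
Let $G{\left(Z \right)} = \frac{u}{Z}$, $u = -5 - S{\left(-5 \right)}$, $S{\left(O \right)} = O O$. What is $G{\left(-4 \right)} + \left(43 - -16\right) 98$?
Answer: $\frac{11579}{2} \approx 5789.5$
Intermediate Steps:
$S{\left(O \right)} = O^{2}$
$u = -30$ ($u = -5 - \left(-5\right)^{2} = -5 - 25 = -30$)
$G{\left(Z \right)} = - \frac{30}{Z}$
$G{\left(-4 \right)} + \left(43 - -16\right) 98 = - \frac{30}{-4} + \left(43 - -16\right) 98 = \left(-30\right) \left(- \frac{1}{4}\right) + \left(43 + 16\right) 98 = \frac{15}{2} + 59 \cdot 98 = \frac{15}{2} + 5782 = \frac{11579}{2}$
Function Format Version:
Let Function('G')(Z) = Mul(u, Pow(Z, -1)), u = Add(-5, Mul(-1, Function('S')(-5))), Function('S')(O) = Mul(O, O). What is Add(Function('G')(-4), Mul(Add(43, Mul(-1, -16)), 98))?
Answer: Rational(11579, 2) ≈ 5789.5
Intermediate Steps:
Function('S')(O) = Pow(O, 2)
u = -30 (u = Add(-5, Mul(-1, Pow(-5, 2))) = Add(-5, Mul(-1, 25)) = Add(-5, -25) = -30)
Function('G')(Z) = Mul(-30, Pow(Z, -1))
Add(Function('G')(-4), Mul(Add(43, Mul(-1, -16)), 98)) = Add(Mul(-30, Pow(-4, -1)), Mul(Add(43, Mul(-1, -16)), 98)) = Add(Mul(-30, Rational(-1, 4)), Mul(Add(43, 16), 98)) = Add(Rational(15, 2), Mul(59, 98)) = Add(Rational(15, 2), 5782) = Rational(11579, 2)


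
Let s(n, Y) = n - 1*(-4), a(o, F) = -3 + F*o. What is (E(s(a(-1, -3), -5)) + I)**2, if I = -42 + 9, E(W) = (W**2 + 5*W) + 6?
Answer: 81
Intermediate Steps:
s(n, Y) = 4 + n (s(n, Y) = n + 4 = 4 + n)
E(W) = 6 + W**2 + 5*W
I = -33
(E(s(a(-1, -3), -5)) + I)**2 = ((6 + (4 + (-3 - 3*(-1)))**2 + 5*(4 + (-3 - 3*(-1)))) - 33)**2 = ((6 + (4 + (-3 + 3))**2 + 5*(4 + (-3 + 3))) - 33)**2 = ((6 + (4 + 0)**2 + 5*(4 + 0)) - 33)**2 = ((6 + 4**2 + 5*4) - 33)**2 = ((6 + 16 + 20) - 33)**2 = (42 - 33)**2 = 9**2 = 81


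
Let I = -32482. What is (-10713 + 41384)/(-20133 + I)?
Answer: -30671/52615 ≈ -0.58293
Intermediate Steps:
(-10713 + 41384)/(-20133 + I) = (-10713 + 41384)/(-20133 - 32482) = 30671/(-52615) = 30671*(-1/52615) = -30671/52615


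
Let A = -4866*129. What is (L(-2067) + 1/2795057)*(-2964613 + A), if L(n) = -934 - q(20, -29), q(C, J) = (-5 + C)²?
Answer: 11637239361741274/2795057 ≈ 4.1635e+9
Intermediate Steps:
L(n) = -1159 (L(n) = -934 - (-5 + 20)² = -934 - 1*15² = -934 - 1*225 = -934 - 225 = -1159)
A = -627714
(L(-2067) + 1/2795057)*(-2964613 + A) = (-1159 + 1/2795057)*(-2964613 - 627714) = (-1159 + 1/2795057)*(-3592327) = -3239471062/2795057*(-3592327) = 11637239361741274/2795057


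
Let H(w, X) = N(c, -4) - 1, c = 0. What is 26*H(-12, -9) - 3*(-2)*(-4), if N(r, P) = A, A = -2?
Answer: -102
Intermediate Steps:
N(r, P) = -2
H(w, X) = -3 (H(w, X) = -2 - 1 = -3)
26*H(-12, -9) - 3*(-2)*(-4) = 26*(-3) - 3*(-2)*(-4) = -78 + 6*(-4) = -78 - 24 = -102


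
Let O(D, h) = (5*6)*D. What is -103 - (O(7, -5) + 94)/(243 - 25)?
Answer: -11379/109 ≈ -104.39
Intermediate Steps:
O(D, h) = 30*D
-103 - (O(7, -5) + 94)/(243 - 25) = -103 - (30*7 + 94)/(243 - 25) = -103 - (210 + 94)/218 = -103 - 304/218 = -103 - 1*152/109 = -103 - 152/109 = -11379/109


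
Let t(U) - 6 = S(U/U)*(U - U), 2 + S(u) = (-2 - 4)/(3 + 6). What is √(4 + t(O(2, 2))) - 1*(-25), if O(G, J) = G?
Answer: 25 + √10 ≈ 28.162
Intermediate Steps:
S(u) = -8/3 (S(u) = -2 + (-2 - 4)/(3 + 6) = -2 - 6/9 = -2 - 6*⅑ = -2 - ⅔ = -8/3)
t(U) = 6 (t(U) = 6 - 8*(U - U)/3 = 6 - 8/3*0 = 6 + 0 = 6)
√(4 + t(O(2, 2))) - 1*(-25) = √(4 + 6) - 1*(-25) = √10 + 25 = 25 + √10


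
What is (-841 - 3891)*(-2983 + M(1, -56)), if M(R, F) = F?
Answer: 14380548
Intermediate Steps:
(-841 - 3891)*(-2983 + M(1, -56)) = (-841 - 3891)*(-2983 - 56) = -4732*(-3039) = 14380548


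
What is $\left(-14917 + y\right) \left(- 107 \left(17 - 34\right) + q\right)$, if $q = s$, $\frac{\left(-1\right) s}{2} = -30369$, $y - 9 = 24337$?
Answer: $589849953$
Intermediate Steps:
$y = 24346$ ($y = 9 + 24337 = 24346$)
$s = 60738$ ($s = \left(-2\right) \left(-30369\right) = 60738$)
$q = 60738$
$\left(-14917 + y\right) \left(- 107 \left(17 - 34\right) + q\right) = \left(-14917 + 24346\right) \left(- 107 \left(17 - 34\right) + 60738\right) = 9429 \left(\left(-107\right) \left(-17\right) + 60738\right) = 9429 \left(1819 + 60738\right) = 9429 \cdot 62557 = 589849953$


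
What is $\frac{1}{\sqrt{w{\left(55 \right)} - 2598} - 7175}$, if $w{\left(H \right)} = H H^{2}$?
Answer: $- \frac{7175}{51316848} - \frac{\sqrt{163777}}{51316848} \approx -0.0001477$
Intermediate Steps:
$w{\left(H \right)} = H^{3}$
$\frac{1}{\sqrt{w{\left(55 \right)} - 2598} - 7175} = \frac{1}{\sqrt{55^{3} - 2598} - 7175} = \frac{1}{\sqrt{166375 - 2598} - 7175} = \frac{1}{\sqrt{163777} - 7175} = \frac{1}{-7175 + \sqrt{163777}}$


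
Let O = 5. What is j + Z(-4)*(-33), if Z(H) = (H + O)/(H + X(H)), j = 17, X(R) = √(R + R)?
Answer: 45/2 + 11*I*√2/4 ≈ 22.5 + 3.8891*I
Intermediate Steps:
X(R) = √2*√R (X(R) = √(2*R) = √2*√R)
Z(H) = (5 + H)/(H + √2*√H) (Z(H) = (H + 5)/(H + √2*√H) = (5 + H)/(H + √2*√H))
j + Z(-4)*(-33) = 17 + ((5 - 4)/(-4 + √2*√(-4)))*(-33) = 17 + (1/(-4 + √2*(2*I)))*(-33) = 17 + (1/(-4 + 2*I*√2))*(-33) = 17 - 33/(-4 + 2*I*√2)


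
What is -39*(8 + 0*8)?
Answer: -312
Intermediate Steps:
-39*(8 + 0*8) = -39*(8 + 0) = -39*8 = -312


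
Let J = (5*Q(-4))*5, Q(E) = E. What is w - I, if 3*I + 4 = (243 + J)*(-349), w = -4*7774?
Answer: -14459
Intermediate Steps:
w = -31096
J = -100 (J = (5*(-4))*5 = -20*5 = -100)
I = -16637 (I = -4/3 + ((243 - 100)*(-349))/3 = -4/3 + (143*(-349))/3 = -4/3 + (⅓)*(-49907) = -4/3 - 49907/3 = -16637)
w - I = -31096 - 1*(-16637) = -31096 + 16637 = -14459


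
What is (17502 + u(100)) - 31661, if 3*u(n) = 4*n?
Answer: -42077/3 ≈ -14026.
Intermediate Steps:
u(n) = 4*n/3 (u(n) = (4*n)/3 = 4*n/3)
(17502 + u(100)) - 31661 = (17502 + (4/3)*100) - 31661 = (17502 + 400/3) - 31661 = 52906/3 - 31661 = -42077/3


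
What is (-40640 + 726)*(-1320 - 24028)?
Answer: 1011740072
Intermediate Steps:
(-40640 + 726)*(-1320 - 24028) = -39914*(-25348) = 1011740072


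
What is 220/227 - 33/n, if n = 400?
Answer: 80509/90800 ≈ 0.88666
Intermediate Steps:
220/227 - 33/n = 220/227 - 33/400 = 80509/90800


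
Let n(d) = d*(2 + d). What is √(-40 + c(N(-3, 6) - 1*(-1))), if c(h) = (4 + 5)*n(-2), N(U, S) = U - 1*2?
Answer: 2*I*√10 ≈ 6.3246*I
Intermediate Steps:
N(U, S) = -2 + U (N(U, S) = U - 2 = -2 + U)
c(h) = 0 (c(h) = (4 + 5)*(-2*(2 - 2)) = 9*(-2*0) = 9*0 = 0)
√(-40 + c(N(-3, 6) - 1*(-1))) = √(-40 + 0) = √(-40) = 2*I*√10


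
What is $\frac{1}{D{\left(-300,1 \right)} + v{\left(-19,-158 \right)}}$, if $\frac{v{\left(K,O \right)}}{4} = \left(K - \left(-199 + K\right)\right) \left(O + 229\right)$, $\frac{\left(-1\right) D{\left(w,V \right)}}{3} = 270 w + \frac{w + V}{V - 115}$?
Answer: $\frac{38}{11381309} \approx 3.3388 \cdot 10^{-6}$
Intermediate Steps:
$D{\left(w,V \right)} = - 810 w - \frac{3 \left(V + w\right)}{-115 + V}$ ($D{\left(w,V \right)} = - 3 \left(270 w + \frac{w + V}{V - 115}\right) = - 3 \left(270 w + \frac{V + w}{-115 + V}\right) = - 810 w - \frac{3 \left(V + w\right)}{-115 + V}$)
$v{\left(K,O \right)} = 182284 + 796 O$ ($v{\left(K,O \right)} = 4 \left(K - \left(-199 + K\right)\right) \left(O + 229\right) = 4 \cdot 199 \left(229 + O\right) = 4 \left(45571 + 199 O\right) = 182284 + 796 O$)
$\frac{1}{D{\left(-300,1 \right)} + v{\left(-19,-158 \right)}} = \frac{1}{\frac{3 \left(\left(-1\right) 1 + 31049 \left(-300\right) - 270 \left(-300\right)\right)}{-115 + 1} + \left(182284 + 796 \left(-158\right)\right)} = \frac{1}{\frac{3 \left(-1 - 9314700 + 81000\right)}{-114} + \left(182284 - 125768\right)} = \frac{1}{3 \left(- \frac{1}{114}\right) \left(-9233701\right) + 56516} = \frac{1}{\frac{9233701}{38} + 56516} = \frac{1}{\frac{11381309}{38}} = \frac{38}{11381309}$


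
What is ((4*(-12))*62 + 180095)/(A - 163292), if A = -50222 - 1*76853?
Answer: -177119/290367 ≈ -0.60998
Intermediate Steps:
A = -127075 (A = -50222 - 76853 = -127075)
((4*(-12))*62 + 180095)/(A - 163292) = ((4*(-12))*62 + 180095)/(-127075 - 163292) = (-48*62 + 180095)/(-290367) = (-2976 + 180095)*(-1/290367) = 177119*(-1/290367) = -177119/290367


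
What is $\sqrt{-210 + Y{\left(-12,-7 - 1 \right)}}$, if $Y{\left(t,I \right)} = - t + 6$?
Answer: $8 i \sqrt{3} \approx 13.856 i$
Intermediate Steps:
$Y{\left(t,I \right)} = 6 - t$
$\sqrt{-210 + Y{\left(-12,-7 - 1 \right)}} = \sqrt{-210 + \left(6 - -12\right)} = \sqrt{-210 + \left(6 + 12\right)} = \sqrt{-210 + 18} = \sqrt{-192} = 8 i \sqrt{3}$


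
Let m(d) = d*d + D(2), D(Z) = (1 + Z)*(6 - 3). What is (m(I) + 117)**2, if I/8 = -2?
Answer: 145924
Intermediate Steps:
I = -16 (I = 8*(-2) = -16)
D(Z) = 3 + 3*Z (D(Z) = (1 + Z)*3 = 3 + 3*Z)
m(d) = 9 + d**2 (m(d) = d*d + (3 + 3*2) = d**2 + (3 + 6) = d**2 + 9 = 9 + d**2)
(m(I) + 117)**2 = ((9 + (-16)**2) + 117)**2 = ((9 + 256) + 117)**2 = (265 + 117)**2 = 382**2 = 145924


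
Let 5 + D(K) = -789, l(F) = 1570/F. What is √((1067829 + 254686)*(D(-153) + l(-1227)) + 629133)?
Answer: I*√1582521741929883/1227 ≈ 32421.0*I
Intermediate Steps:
D(K) = -794 (D(K) = -5 - 789 = -794)
√((1067829 + 254686)*(D(-153) + l(-1227)) + 629133) = √((1067829 + 254686)*(-794 + 1570/(-1227)) + 629133) = √(1322515*(-794 + 1570*(-1/1227)) + 629133) = √(1322515*(-794 - 1570/1227) + 629133) = √(1322515*(-975808/1227) + 629133) = √(-1290520717120/1227 + 629133) = √(-1289748770929/1227) = I*√1582521741929883/1227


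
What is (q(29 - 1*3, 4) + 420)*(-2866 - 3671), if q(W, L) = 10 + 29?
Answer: -3000483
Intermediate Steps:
q(W, L) = 39
(q(29 - 1*3, 4) + 420)*(-2866 - 3671) = (39 + 420)*(-2866 - 3671) = 459*(-6537) = -3000483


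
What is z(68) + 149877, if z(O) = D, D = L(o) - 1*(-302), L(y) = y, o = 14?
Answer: 150193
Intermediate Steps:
D = 316 (D = 14 - 1*(-302) = 14 + 302 = 316)
z(O) = 316
z(68) + 149877 = 316 + 149877 = 150193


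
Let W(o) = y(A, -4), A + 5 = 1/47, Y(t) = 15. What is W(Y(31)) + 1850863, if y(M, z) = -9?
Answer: 1850854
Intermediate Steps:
A = -234/47 (A = -5 + 1/47 = -234/47 ≈ -4.9787)
W(o) = -9
W(Y(31)) + 1850863 = -9 + 1850863 = 1850854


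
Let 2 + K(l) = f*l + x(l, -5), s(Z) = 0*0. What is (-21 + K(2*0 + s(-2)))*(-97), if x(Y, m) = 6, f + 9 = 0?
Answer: 1649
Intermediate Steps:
f = -9 (f = -9 + 0 = -9)
s(Z) = 0
K(l) = 4 - 9*l (K(l) = -2 + (-9*l + 6) = -2 + (6 - 9*l) = 4 - 9*l)
(-21 + K(2*0 + s(-2)))*(-97) = (-21 + (4 - 9*(2*0 + 0)))*(-97) = (-21 + (4 - 9*(0 + 0)))*(-97) = (-21 + (4 - 9*0))*(-97) = (-21 + (4 + 0))*(-97) = (-21 + 4)*(-97) = -17*(-97) = 1649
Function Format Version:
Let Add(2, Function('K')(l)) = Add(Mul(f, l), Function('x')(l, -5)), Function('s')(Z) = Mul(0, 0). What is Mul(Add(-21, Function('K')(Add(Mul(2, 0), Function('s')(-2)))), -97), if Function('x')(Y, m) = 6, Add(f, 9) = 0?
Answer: 1649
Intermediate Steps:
f = -9 (f = Add(-9, 0) = -9)
Function('s')(Z) = 0
Function('K')(l) = Add(4, Mul(-9, l)) (Function('K')(l) = Add(-2, Add(Mul(-9, l), 6)) = Add(-2, Add(6, Mul(-9, l))) = Add(4, Mul(-9, l)))
Mul(Add(-21, Function('K')(Add(Mul(2, 0), Function('s')(-2)))), -97) = Mul(Add(-21, Add(4, Mul(-9, Add(Mul(2, 0), 0)))), -97) = Mul(Add(-21, Add(4, Mul(-9, Add(0, 0)))), -97) = Mul(Add(-21, Add(4, Mul(-9, 0))), -97) = Mul(Add(-21, Add(4, 0)), -97) = Mul(Add(-21, 4), -97) = Mul(-17, -97) = 1649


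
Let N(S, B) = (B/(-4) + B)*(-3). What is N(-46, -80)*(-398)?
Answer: -71640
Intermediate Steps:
N(S, B) = -9*B/4 (N(S, B) = (B*(-¼) + B)*(-3) = (-B/4 + B)*(-3) = (3*B/4)*(-3) = -9*B/4)
N(-46, -80)*(-398) = -9/4*(-80)*(-398) = 180*(-398) = -71640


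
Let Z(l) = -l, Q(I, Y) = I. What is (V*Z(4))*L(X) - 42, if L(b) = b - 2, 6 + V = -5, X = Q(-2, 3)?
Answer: -218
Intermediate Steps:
X = -2
V = -11 (V = -6 - 5 = -11)
L(b) = -2 + b
(V*Z(4))*L(X) - 42 = (-(-11)*4)*(-2 - 2) - 42 = -11*(-4)*(-4) - 42 = 44*(-4) - 42 = -176 - 42 = -218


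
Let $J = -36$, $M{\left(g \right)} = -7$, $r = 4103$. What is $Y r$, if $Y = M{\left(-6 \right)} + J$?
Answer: $-176429$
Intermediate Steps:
$Y = -43$ ($Y = -7 - 36 = -43$)
$Y r = \left(-43\right) 4103 = -176429$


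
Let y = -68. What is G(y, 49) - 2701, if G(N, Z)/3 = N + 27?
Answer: -2824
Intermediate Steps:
G(N, Z) = 81 + 3*N (G(N, Z) = 3*(N + 27) = 3*(27 + N) = 81 + 3*N)
G(y, 49) - 2701 = (81 + 3*(-68)) - 2701 = (81 - 204) - 2701 = -123 - 2701 = -2824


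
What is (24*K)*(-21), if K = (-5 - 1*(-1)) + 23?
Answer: -9576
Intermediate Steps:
K = 19 (K = (-5 + 1) + 23 = -4 + 23 = 19)
(24*K)*(-21) = (24*19)*(-21) = 456*(-21) = -9576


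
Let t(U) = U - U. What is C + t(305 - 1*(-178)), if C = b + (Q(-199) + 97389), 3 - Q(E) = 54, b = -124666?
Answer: -27328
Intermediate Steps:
Q(E) = -51 (Q(E) = 3 - 1*54 = 3 - 54 = -51)
t(U) = 0
C = -27328 (C = -124666 + (-51 + 97389) = -124666 + 97338 = -27328)
C + t(305 - 1*(-178)) = -27328 + 0 = -27328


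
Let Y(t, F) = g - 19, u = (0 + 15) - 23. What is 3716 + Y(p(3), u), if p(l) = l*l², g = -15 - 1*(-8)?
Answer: 3690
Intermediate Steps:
u = -8 (u = 15 - 23 = -8)
g = -7 (g = -15 + 8 = -7)
p(l) = l³
Y(t, F) = -26 (Y(t, F) = -7 - 19 = -26)
3716 + Y(p(3), u) = 3716 - 26 = 3690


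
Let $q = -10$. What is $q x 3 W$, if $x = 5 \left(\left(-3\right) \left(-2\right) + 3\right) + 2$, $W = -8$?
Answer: $11280$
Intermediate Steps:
$x = 47$ ($x = 5 \left(6 + 3\right) + 2 = 5 \cdot 9 + 2 = 45 + 2 = 47$)
$q x 3 W = \left(-10\right) 47 \cdot 3 \left(-8\right) = \left(-470\right) \left(-24\right) = 11280$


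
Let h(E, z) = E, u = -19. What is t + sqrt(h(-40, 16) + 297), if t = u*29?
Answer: -551 + sqrt(257) ≈ -534.97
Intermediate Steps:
t = -551 (t = -19*29 = -551)
t + sqrt(h(-40, 16) + 297) = -551 + sqrt(-40 + 297) = -551 + sqrt(257)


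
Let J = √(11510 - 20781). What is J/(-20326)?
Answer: -I*√9271/20326 ≈ -0.0047371*I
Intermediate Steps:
J = I*√9271 (J = √(-9271) = I*√9271 ≈ 96.286*I)
J/(-20326) = (I*√9271)/(-20326) = (I*√9271)*(-1/20326) = -I*√9271/20326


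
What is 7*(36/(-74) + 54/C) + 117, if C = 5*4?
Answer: 49023/370 ≈ 132.49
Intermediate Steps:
C = 20
7*(36/(-74) + 54/C) + 117 = 7*(36/(-74) + 54/20) + 117 = 7*(36*(-1/74) + 54*(1/20)) + 117 = 7*(-18/37 + 27/10) + 117 = 7*(819/370) + 117 = 5733/370 + 117 = 49023/370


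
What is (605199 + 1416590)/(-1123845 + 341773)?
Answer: -2021789/782072 ≈ -2.5852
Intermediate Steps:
(605199 + 1416590)/(-1123845 + 341773) = 2021789/(-782072) = 2021789*(-1/782072) = -2021789/782072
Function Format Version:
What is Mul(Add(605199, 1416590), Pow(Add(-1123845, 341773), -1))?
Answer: Rational(-2021789, 782072) ≈ -2.5852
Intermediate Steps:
Mul(Add(605199, 1416590), Pow(Add(-1123845, 341773), -1)) = Mul(2021789, Pow(-782072, -1)) = Mul(2021789, Rational(-1, 782072)) = Rational(-2021789, 782072)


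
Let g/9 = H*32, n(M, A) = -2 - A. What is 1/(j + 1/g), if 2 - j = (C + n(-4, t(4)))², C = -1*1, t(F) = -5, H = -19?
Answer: -5472/10945 ≈ -0.49995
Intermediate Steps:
C = -1
g = -5472 (g = 9*(-19*32) = 9*(-608) = -5472)
j = -2 (j = 2 - (-1 + (-2 - 1*(-5)))² = 2 - (-1 + (-2 + 5))² = 2 - (-1 + 3)² = 2 - 1*2² = 2 - 1*4 = 2 - 4 = -2)
1/(j + 1/g) = 1/(-2 + 1/(-5472)) = 1/(-2 - 1/5472) = 1/(-10945/5472) = -5472/10945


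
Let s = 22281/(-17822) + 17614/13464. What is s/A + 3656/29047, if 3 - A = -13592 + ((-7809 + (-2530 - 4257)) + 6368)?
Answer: 683757851470019/5432356317770316 ≈ 0.12587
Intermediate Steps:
A = 21823 (A = 3 - (-13592 + ((-7809 + (-2530 - 4257)) + 6368)) = 3 - (-13592 + ((-7809 - 6787) + 6368)) = 3 - (-13592 + (-14596 + 6368)) = 3 - (-13592 - 8228) = 3 - 1*(-21820) = 3 + 21820 = 21823)
s = 497333/8569836 (s = 22281*(-1/17822) + 17614*(1/13464) = -3183/2546 + 8807/6732 = 497333/8569836 ≈ 0.058033)
s/A + 3656/29047 = (497333/8569836)/21823 + 3656/29047 = (497333/8569836)*(1/21823) + 3656*(1/29047) = 497333/187019531028 + 3656/29047 = 683757851470019/5432356317770316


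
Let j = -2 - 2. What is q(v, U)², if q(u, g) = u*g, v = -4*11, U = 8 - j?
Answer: 278784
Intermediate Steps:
j = -4
U = 12 (U = 8 - 1*(-4) = 8 + 4 = 12)
v = -44
q(u, g) = g*u
q(v, U)² = (12*(-44))² = (-528)² = 278784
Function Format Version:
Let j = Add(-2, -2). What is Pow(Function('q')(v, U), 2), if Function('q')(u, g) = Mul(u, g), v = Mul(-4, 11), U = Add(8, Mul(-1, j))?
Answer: 278784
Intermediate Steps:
j = -4
U = 12 (U = Add(8, Mul(-1, -4)) = Add(8, 4) = 12)
v = -44
Function('q')(u, g) = Mul(g, u)
Pow(Function('q')(v, U), 2) = Pow(Mul(12, -44), 2) = Pow(-528, 2) = 278784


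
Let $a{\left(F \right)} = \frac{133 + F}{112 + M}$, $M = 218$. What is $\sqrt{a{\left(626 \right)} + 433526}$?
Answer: $\frac{\sqrt{43352830}}{10} \approx 658.43$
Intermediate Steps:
$a{\left(F \right)} = \frac{133}{330} + \frac{F}{330}$ ($a{\left(F \right)} = \frac{133 + F}{112 + 218} = \frac{133 + F}{330} = \left(133 + F\right) \frac{1}{330} = \frac{133}{330} + \frac{F}{330}$)
$\sqrt{a{\left(626 \right)} + 433526} = \sqrt{\left(\frac{133}{330} + \frac{1}{330} \cdot 626\right) + 433526} = \sqrt{\left(\frac{133}{330} + \frac{313}{165}\right) + 433526} = \sqrt{\frac{23}{10} + 433526} = \sqrt{\frac{4335283}{10}} = \frac{\sqrt{43352830}}{10}$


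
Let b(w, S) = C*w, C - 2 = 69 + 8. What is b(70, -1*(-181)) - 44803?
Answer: -39273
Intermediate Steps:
C = 79 (C = 2 + (69 + 8) = 2 + 77 = 79)
b(w, S) = 79*w
b(70, -1*(-181)) - 44803 = 79*70 - 44803 = 5530 - 44803 = -39273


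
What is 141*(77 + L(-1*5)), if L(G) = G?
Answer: 10152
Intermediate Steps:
141*(77 + L(-1*5)) = 141*(77 - 1*5) = 141*(77 - 5) = 141*72 = 10152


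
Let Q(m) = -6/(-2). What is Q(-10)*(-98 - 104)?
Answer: -606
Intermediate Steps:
Q(m) = 3 (Q(m) = -6*(-½) = 3)
Q(-10)*(-98 - 104) = 3*(-98 - 104) = 3*(-202) = -606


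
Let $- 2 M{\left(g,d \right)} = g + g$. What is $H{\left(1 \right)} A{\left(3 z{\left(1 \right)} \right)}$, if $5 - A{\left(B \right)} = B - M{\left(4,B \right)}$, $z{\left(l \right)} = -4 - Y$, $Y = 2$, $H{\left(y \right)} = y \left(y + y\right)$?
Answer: $38$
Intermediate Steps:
$H{\left(y \right)} = 2 y^{2}$ ($H{\left(y \right)} = y 2 y = 2 y^{2}$)
$M{\left(g,d \right)} = - g$ ($M{\left(g,d \right)} = - \frac{g + g}{2} = - \frac{2 g}{2} = - g$)
$z{\left(l \right)} = -6$ ($z{\left(l \right)} = -4 - 2 = -6$)
$A{\left(B \right)} = 1 - B$ ($A{\left(B \right)} = 5 - \left(B - \left(-1\right) 4\right) = 5 - \left(B - -4\right) = 5 - \left(B + 4\right) = 5 - \left(4 + B\right) = 1 - B$)
$H{\left(1 \right)} A{\left(3 z{\left(1 \right)} \right)} = 2 \cdot 1^{2} \left(1 - 3 \left(-6\right)\right) = 2 \cdot 1 \left(1 - -18\right) = 2 \left(1 + 18\right) = 2 \cdot 19 = 38$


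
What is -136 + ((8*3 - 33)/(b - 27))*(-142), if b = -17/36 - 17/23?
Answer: -59648/329 ≈ -181.30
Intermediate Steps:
b = -1003/828 (b = -17*1/36 - 17*1/23 = -17/36 - 17/23 = -1003/828 ≈ -1.2114)
-136 + ((8*3 - 33)/(b - 27))*(-142) = -136 + ((8*3 - 33)/(-1003/828 - 27))*(-142) = -136 + ((24 - 33)/(-23359/828))*(-142) = -136 - 9*(-828/23359)*(-142) = -136 + (7452/23359)*(-142) = -136 - 14904/329 = -59648/329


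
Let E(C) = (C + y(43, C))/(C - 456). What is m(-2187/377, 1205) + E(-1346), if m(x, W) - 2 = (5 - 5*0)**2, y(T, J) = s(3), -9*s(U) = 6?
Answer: 75001/2703 ≈ 27.747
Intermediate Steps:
s(U) = -2/3 (s(U) = -1/9*6 = -2/3)
y(T, J) = -2/3
E(C) = (-2/3 + C)/(-456 + C) (E(C) = (C - 2/3)/(C - 456) = (-2/3 + C)/(-456 + C))
m(x, W) = 27 (m(x, W) = 2 + (5 - 5*0)**2 = 2 + (5 + 0)**2 = 2 + 5**2 = 2 + 25 = 27)
m(-2187/377, 1205) + E(-1346) = 27 + (-2/3 - 1346)/(-456 - 1346) = 27 - 4040/3/(-1802) = 27 - 1/1802*(-4040/3) = 27 + 2020/2703 = 75001/2703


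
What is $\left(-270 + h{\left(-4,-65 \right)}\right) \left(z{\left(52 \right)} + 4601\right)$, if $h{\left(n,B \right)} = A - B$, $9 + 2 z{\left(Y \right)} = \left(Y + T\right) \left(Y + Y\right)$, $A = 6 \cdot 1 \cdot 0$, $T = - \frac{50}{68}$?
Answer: $- \frac{50617985}{34} \approx -1.4888 \cdot 10^{6}$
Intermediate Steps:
$T = - \frac{25}{34}$ ($T = \left(-50\right) \frac{1}{68} = - \frac{25}{34} \approx -0.73529$)
$A = 0$ ($A = 6 \cdot 0 = 0$)
$z{\left(Y \right)} = - \frac{9}{2} + Y \left(- \frac{25}{34} + Y\right)$ ($z{\left(Y \right)} = - \frac{9}{2} + \frac{\left(Y - \frac{25}{34}\right) \left(Y + Y\right)}{2} = - \frac{9}{2} + \frac{\left(- \frac{25}{34} + Y\right) 2 Y}{2} = - \frac{9}{2} + \frac{2 Y \left(- \frac{25}{34} + Y\right)}{2} = - \frac{9}{2} + Y \left(- \frac{25}{34} + Y\right)$)
$h{\left(n,B \right)} = - B$ ($h{\left(n,B \right)} = 0 - B = - B$)
$\left(-270 + h{\left(-4,-65 \right)}\right) \left(z{\left(52 \right)} + 4601\right) = \left(-270 - -65\right) \left(\left(- \frac{9}{2} + 52^{2} - \frac{650}{17}\right) + 4601\right) = \left(-270 + 65\right) \left(\left(- \frac{9}{2} + 2704 - \frac{650}{17}\right) + 4601\right) = - 205 \left(\frac{90483}{34} + 4601\right) = \left(-205\right) \frac{246917}{34} = - \frac{50617985}{34}$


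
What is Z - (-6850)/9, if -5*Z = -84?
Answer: 35006/45 ≈ 777.91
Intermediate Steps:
Z = 84/5 (Z = -⅕*(-84) = 84/5 ≈ 16.800)
Z - (-6850)/9 = 84/5 - (-6850)/9 = 84/5 - 137*(-50/9) = 84/5 + 6850/9 = 35006/45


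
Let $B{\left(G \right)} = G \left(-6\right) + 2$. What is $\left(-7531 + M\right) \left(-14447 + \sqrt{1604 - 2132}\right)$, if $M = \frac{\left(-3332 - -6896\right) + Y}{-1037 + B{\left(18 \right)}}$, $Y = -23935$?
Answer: $\frac{124064508214}{1143} - \frac{34350248 i \sqrt{33}}{1143} \approx 1.0854 \cdot 10^{8} - 1.7264 \cdot 10^{5} i$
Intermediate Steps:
$B{\left(G \right)} = 2 - 6 G$ ($B{\left(G \right)} = - 6 G + 2 = 2 - 6 G$)
$M = \frac{20371}{1143}$ ($M = \frac{\left(-3332 - -6896\right) - 23935}{-1037 + \left(2 - 108\right)} = \frac{\left(-3332 + 6896\right) - 23935}{-1037 + \left(2 - 108\right)} = \frac{3564 - 23935}{-1037 - 106} = - \frac{20371}{-1143} = \left(-20371\right) \left(- \frac{1}{1143}\right) = \frac{20371}{1143} \approx 17.822$)
$\left(-7531 + M\right) \left(-14447 + \sqrt{1604 - 2132}\right) = \left(-7531 + \frac{20371}{1143}\right) \left(-14447 + \sqrt{1604 - 2132}\right) = - \frac{8587562 \left(-14447 + \sqrt{-528}\right)}{1143} = - \frac{8587562 \left(-14447 + 4 i \sqrt{33}\right)}{1143} = \frac{124064508214}{1143} - \frac{34350248 i \sqrt{33}}{1143}$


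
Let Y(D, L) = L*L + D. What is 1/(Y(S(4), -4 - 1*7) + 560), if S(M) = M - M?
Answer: 1/681 ≈ 0.0014684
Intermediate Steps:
S(M) = 0
Y(D, L) = D + L² (Y(D, L) = L² + D = D + L²)
1/(Y(S(4), -4 - 1*7) + 560) = 1/((0 + (-4 - 1*7)²) + 560) = 1/((0 + (-4 - 7)²) + 560) = 1/((0 + (-11)²) + 560) = 1/((0 + 121) + 560) = 1/(121 + 560) = 1/681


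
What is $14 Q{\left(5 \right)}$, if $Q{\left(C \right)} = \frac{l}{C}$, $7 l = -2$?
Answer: $- \frac{4}{5} \approx -0.8$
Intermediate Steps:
$l = - \frac{2}{7}$ ($l = \frac{1}{7} \left(-2\right) = - \frac{2}{7} \approx -0.28571$)
$Q{\left(C \right)} = - \frac{2}{7 C}$
$14 Q{\left(5 \right)} = 14 \left(- \frac{2}{7 \cdot 5}\right) = 14 \left(\left(- \frac{2}{7}\right) \frac{1}{5}\right) = 14 \left(- \frac{2}{35}\right) = - \frac{4}{5}$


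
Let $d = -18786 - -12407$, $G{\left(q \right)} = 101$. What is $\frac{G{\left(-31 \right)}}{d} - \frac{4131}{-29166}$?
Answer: $\frac{7801961}{62016638} \approx 0.1258$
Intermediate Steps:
$d = -6379$ ($d = -18786 + 12407 = -6379$)
$\frac{G{\left(-31 \right)}}{d} - \frac{4131}{-29166} = \frac{101}{-6379} - \frac{4131}{-29166} = 101 \left(- \frac{1}{6379}\right) - - \frac{1377}{9722} = - \frac{101}{6379} + \frac{1377}{9722} = \frac{7801961}{62016638}$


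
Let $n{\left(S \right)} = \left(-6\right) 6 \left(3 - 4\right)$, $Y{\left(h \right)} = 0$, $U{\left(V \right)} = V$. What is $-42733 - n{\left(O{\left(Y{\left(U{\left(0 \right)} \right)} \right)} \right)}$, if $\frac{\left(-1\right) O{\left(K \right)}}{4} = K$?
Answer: $-42769$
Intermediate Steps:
$O{\left(K \right)} = - 4 K$
$n{\left(S \right)} = 36$ ($n{\left(S \right)} = \left(-36\right) \left(-1\right) = 36$)
$-42733 - n{\left(O{\left(Y{\left(U{\left(0 \right)} \right)} \right)} \right)} = -42733 - 36 = -42769$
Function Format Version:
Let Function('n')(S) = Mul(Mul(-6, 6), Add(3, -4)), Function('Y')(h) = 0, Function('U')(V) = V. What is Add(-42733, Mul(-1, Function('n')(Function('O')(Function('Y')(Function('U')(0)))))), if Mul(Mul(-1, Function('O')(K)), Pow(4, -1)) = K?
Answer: -42769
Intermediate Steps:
Function('O')(K) = Mul(-4, K)
Function('n')(S) = 36 (Function('n')(S) = Mul(-36, -1) = 36)
Add(-42733, Mul(-1, Function('n')(Function('O')(Function('Y')(Function('U')(0)))))) = Add(-42733, Mul(-1, 36)) = Add(-42733, -36) = -42769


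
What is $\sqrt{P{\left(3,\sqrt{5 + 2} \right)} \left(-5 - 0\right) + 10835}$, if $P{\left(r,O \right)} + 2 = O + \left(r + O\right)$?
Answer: $\sqrt{10830 - 10 \sqrt{7}} \approx 103.94$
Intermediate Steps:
$P{\left(r,O \right)} = -2 + r + 2 O$ ($P{\left(r,O \right)} = -2 + \left(O + \left(r + O\right)\right) = -2 + \left(O + \left(O + r\right)\right) = -2 + \left(r + 2 O\right) = -2 + r + 2 O$)
$\sqrt{P{\left(3,\sqrt{5 + 2} \right)} \left(-5 - 0\right) + 10835} = \sqrt{\left(-2 + 3 + 2 \sqrt{5 + 2}\right) \left(-5 - 0\right) + 10835} = \sqrt{\left(-2 + 3 + 2 \sqrt{7}\right) \left(-5 + 0\right) + 10835} = \sqrt{\left(1 + 2 \sqrt{7}\right) \left(-5\right) + 10835} = \sqrt{\left(-5 - 10 \sqrt{7}\right) + 10835} = \sqrt{10830 - 10 \sqrt{7}}$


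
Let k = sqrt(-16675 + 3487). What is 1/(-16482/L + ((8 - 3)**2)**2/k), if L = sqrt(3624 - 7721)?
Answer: 27015618*I/(-108682308*sqrt(4097) + 2560625*sqrt(3297)) ≈ -0.0039674*I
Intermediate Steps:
L = I*sqrt(4097) (L = sqrt(-4097) = I*sqrt(4097) ≈ 64.008*I)
k = 2*I*sqrt(3297) (k = sqrt(-13188) = 2*I*sqrt(3297) ≈ 114.84*I)
1/(-16482/L + ((8 - 3)**2)**2/k) = 1/(-16482*(-I*sqrt(4097)/4097) + ((8 - 3)**2)**2/((2*I*sqrt(3297)))) = 1/(-(-16482)*I*sqrt(4097)/4097 + (5**2)**2*(-I*sqrt(3297)/6594)) = 1/(16482*I*sqrt(4097)/4097 + 25**2*(-I*sqrt(3297)/6594)) = 1/(16482*I*sqrt(4097)/4097 + 625*(-I*sqrt(3297)/6594)) = 1/(16482*I*sqrt(4097)/4097 - 625*I*sqrt(3297)/6594) = 1/(-625*I*sqrt(3297)/6594 + 16482*I*sqrt(4097)/4097)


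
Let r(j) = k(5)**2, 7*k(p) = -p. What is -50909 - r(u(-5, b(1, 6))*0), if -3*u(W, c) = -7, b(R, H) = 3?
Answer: -2494566/49 ≈ -50910.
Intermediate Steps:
k(p) = -p/7 (k(p) = (-p)/7 = -p/7)
u(W, c) = 7/3 (u(W, c) = -1/3*(-7) = 7/3)
r(j) = 25/49 (r(j) = (-1/7*5)**2 = (-5/7)**2 = 25/49)
-50909 - r(u(-5, b(1, 6))*0) = -50909 - 1*25/49 = -50909 - 25/49 = -2494566/49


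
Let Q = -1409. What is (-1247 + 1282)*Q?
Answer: -49315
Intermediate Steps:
(-1247 + 1282)*Q = (-1247 + 1282)*(-1409) = 35*(-1409) = -49315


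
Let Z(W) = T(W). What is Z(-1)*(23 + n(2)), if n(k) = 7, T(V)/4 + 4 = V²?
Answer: -360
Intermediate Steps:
T(V) = -16 + 4*V²
Z(W) = -16 + 4*W²
Z(-1)*(23 + n(2)) = (-16 + 4*(-1)²)*(23 + 7) = (-16 + 4*1)*30 = (-16 + 4)*30 = -12*30 = -360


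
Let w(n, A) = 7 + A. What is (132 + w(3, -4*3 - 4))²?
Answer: 15129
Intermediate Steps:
(132 + w(3, -4*3 - 4))² = (132 + (7 + (-4*3 - 4)))² = (132 + (7 + (-12 - 4)))² = (132 + (7 - 16))² = (132 - 9)² = 123² = 15129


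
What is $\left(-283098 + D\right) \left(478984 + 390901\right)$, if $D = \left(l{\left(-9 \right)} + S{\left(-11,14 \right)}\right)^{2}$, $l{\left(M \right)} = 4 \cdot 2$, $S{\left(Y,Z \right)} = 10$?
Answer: $-245980860990$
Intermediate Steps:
$l{\left(M \right)} = 8$
$D = 324$ ($D = \left(8 + 10\right)^{2} = 18^{2} = 324$)
$\left(-283098 + D\right) \left(478984 + 390901\right) = \left(-283098 + 324\right) \left(478984 + 390901\right) = \left(-282774\right) 869885 = -245980860990$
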